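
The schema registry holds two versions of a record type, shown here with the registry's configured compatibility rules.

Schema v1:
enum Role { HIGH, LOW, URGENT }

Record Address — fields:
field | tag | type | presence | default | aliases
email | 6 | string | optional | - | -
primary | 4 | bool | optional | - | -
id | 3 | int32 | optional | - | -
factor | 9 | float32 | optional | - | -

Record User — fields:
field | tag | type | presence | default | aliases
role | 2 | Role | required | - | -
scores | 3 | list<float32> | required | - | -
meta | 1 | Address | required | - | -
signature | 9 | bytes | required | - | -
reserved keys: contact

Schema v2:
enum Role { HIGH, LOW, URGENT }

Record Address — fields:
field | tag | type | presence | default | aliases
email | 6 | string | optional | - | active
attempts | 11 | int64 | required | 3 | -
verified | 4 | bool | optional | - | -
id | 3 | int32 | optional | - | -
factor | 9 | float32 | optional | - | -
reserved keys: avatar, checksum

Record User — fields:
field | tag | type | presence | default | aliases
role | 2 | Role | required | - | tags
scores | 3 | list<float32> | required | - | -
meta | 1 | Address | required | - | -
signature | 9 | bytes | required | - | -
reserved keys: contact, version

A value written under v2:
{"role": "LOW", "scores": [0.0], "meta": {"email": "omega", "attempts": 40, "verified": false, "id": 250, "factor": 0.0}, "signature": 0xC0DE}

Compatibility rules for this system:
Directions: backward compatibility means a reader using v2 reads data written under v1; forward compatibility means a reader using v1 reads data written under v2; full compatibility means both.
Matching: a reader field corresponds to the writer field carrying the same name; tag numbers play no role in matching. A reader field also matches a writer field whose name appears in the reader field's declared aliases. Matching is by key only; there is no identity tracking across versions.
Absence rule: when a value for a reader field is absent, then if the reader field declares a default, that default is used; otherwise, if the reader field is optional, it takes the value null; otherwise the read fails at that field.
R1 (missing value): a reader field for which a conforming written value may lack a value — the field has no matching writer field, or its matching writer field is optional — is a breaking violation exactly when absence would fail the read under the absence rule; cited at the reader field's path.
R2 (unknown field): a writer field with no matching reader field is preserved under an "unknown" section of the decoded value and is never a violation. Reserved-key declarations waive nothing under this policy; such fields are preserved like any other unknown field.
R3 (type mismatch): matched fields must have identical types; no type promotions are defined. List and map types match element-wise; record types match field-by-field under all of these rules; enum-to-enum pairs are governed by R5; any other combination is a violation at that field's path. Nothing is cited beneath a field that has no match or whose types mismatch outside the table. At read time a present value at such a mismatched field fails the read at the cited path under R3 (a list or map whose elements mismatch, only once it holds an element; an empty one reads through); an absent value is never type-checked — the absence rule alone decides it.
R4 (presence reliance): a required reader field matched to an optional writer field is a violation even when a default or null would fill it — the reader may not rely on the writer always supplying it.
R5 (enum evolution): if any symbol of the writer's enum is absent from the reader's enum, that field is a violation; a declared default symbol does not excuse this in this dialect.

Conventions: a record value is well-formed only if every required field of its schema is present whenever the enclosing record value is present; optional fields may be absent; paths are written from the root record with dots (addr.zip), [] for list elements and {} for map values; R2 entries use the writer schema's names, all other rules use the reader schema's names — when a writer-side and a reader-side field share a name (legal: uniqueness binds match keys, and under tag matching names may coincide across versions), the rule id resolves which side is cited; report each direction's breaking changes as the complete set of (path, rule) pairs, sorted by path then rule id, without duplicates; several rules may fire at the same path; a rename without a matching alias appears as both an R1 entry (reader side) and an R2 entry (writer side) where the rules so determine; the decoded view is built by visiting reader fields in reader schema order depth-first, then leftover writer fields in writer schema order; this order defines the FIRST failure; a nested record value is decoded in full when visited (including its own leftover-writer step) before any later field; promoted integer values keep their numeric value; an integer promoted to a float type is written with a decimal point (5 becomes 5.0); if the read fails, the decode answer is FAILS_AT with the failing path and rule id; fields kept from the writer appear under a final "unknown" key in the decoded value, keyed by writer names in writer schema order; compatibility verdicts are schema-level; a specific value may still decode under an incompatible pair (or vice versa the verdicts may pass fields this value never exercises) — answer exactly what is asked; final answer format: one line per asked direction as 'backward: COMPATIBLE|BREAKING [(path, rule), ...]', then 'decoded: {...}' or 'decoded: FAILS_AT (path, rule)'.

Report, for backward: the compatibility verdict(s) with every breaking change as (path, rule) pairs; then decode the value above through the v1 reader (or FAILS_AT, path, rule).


arrows below run writer -> reader for User
backward on User — v2 reading data written by v1:
  Role -> Role, writer required: role aligns to role
  list<float32> -> list<float32>, writer required: scores aligns to scores
  Address -> Address, writer required: meta aligns to meta
  bytes -> bytes, writer required: signature aligns to signature
  string -> string, writer optional: meta.email aligns to meta.email
  meta.attempts has no writer counterpart
  meta.verified has no writer counterpart
  int32 -> int32, writer optional: meta.id aligns to meta.id
  float32 -> float32, writer optional: meta.factor aligns to meta.factor
  meta.primary (writer side), unknown to reader
  => backward: COMPATIBLE
migrating the User value to v1:
  role := "LOW"
  scores := [0.0]
  meta.email := "omega"
  meta.primary := null (absent, optional -> null)
  meta.id := 250
  meta.factor := 0.0
  writer meta.attempts: kept under "unknown"
  writer meta.verified: kept under "unknown"
  signature := 0xC0DE
  => decoded: {"role": "LOW", "scores": [0.0], "meta": {"email": "omega", "primary": null, "id": 250, "factor": 0.0, "unknown": {"attempts": 40, "verified": false}}, "signature": 0xC0DE}

backward: COMPATIBLE []; decoded: {"role": "LOW", "scores": [0.0], "meta": {"email": "omega", "primary": null, "id": 250, "factor": 0.0, "unknown": {"attempts": 40, "verified": false}}, "signature": 0xC0DE}


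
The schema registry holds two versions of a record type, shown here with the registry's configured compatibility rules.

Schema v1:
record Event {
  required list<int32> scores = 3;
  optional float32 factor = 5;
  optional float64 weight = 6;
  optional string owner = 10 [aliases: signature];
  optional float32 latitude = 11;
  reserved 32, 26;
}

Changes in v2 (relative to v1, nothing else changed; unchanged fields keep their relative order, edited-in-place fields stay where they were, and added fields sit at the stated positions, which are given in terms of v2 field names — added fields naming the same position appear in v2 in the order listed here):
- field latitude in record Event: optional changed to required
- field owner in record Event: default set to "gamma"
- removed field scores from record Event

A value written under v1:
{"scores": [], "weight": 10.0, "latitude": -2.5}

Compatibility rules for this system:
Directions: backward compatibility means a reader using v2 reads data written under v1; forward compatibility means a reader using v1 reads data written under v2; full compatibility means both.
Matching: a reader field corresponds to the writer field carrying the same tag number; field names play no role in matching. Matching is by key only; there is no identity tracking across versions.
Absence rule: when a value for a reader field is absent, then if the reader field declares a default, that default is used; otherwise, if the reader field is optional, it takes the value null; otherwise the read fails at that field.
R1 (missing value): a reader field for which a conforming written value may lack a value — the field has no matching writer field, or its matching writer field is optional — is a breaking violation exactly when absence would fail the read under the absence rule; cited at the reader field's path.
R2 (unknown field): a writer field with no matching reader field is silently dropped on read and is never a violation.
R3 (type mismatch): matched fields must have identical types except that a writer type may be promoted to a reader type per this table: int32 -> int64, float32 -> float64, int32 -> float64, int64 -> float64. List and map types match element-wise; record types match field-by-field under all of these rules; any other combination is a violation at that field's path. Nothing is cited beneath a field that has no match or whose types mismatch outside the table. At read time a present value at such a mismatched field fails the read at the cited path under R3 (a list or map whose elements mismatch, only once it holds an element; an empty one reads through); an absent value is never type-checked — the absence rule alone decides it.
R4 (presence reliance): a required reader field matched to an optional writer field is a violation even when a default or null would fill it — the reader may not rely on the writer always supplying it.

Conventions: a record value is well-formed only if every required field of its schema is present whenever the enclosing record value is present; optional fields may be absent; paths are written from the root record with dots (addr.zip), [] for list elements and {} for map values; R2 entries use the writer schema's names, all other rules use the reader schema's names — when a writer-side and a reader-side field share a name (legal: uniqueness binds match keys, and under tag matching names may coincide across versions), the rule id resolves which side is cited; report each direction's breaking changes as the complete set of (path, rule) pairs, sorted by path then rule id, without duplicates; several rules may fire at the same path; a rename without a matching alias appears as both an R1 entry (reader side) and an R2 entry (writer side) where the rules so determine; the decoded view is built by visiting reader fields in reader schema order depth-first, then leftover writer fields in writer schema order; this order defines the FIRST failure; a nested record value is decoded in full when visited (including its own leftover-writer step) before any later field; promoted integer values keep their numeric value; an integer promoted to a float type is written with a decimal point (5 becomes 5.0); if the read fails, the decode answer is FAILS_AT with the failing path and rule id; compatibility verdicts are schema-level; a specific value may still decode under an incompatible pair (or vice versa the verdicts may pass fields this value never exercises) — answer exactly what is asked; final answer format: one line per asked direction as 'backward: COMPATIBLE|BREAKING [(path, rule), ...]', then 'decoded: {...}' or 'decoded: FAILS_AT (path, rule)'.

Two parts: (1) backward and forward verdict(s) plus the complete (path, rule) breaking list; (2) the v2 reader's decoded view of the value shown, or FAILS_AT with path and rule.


backward: BREAKING [(latitude, R1), (latitude, R4)]; forward: BREAKING [(scores, R1)]; decoded: {"factor": null, "weight": 10.0, "owner": "gamma", "latitude": -2.5}

the writer's type comes first in each Event pair
backward pass over Event, reader schema v2, writer schema v1:
  float32 -> float32, writer optional: factor aligns to factor
  float64 -> float64, writer optional: weight aligns to weight
  string -> string, writer optional: owner aligns to owner
  float32 -> float32, writer optional: latitude aligns to latitude
  writer scores: unknown to reader
  rule R1 violated at latitude
  rule R4 violated at latitude
  => backward: BREAKING (2)
forward pass over Event, reader schema v1, writer schema v2:
  scores: no writer-side match
  float32 -> float32, writer optional: factor aligns to factor
  float64 -> float64, writer optional: weight aligns to weight
  string -> string, writer optional: owner aligns to owner
  float32 -> float32, writer required: latitude aligns to latitude
  rule R1 violated at scores
  => forward: BREAKING (1)
migrating the Event value to v2:
  factor := null (absent, optional -> null)
  weight := 10.0
  owner := "gamma" (absent -> default)
  latitude := -2.5
  writer scores: unknown -> dropped
  => decoded: {"factor": null, "weight": 10.0, "owner": "gamma", "latitude": -2.5}


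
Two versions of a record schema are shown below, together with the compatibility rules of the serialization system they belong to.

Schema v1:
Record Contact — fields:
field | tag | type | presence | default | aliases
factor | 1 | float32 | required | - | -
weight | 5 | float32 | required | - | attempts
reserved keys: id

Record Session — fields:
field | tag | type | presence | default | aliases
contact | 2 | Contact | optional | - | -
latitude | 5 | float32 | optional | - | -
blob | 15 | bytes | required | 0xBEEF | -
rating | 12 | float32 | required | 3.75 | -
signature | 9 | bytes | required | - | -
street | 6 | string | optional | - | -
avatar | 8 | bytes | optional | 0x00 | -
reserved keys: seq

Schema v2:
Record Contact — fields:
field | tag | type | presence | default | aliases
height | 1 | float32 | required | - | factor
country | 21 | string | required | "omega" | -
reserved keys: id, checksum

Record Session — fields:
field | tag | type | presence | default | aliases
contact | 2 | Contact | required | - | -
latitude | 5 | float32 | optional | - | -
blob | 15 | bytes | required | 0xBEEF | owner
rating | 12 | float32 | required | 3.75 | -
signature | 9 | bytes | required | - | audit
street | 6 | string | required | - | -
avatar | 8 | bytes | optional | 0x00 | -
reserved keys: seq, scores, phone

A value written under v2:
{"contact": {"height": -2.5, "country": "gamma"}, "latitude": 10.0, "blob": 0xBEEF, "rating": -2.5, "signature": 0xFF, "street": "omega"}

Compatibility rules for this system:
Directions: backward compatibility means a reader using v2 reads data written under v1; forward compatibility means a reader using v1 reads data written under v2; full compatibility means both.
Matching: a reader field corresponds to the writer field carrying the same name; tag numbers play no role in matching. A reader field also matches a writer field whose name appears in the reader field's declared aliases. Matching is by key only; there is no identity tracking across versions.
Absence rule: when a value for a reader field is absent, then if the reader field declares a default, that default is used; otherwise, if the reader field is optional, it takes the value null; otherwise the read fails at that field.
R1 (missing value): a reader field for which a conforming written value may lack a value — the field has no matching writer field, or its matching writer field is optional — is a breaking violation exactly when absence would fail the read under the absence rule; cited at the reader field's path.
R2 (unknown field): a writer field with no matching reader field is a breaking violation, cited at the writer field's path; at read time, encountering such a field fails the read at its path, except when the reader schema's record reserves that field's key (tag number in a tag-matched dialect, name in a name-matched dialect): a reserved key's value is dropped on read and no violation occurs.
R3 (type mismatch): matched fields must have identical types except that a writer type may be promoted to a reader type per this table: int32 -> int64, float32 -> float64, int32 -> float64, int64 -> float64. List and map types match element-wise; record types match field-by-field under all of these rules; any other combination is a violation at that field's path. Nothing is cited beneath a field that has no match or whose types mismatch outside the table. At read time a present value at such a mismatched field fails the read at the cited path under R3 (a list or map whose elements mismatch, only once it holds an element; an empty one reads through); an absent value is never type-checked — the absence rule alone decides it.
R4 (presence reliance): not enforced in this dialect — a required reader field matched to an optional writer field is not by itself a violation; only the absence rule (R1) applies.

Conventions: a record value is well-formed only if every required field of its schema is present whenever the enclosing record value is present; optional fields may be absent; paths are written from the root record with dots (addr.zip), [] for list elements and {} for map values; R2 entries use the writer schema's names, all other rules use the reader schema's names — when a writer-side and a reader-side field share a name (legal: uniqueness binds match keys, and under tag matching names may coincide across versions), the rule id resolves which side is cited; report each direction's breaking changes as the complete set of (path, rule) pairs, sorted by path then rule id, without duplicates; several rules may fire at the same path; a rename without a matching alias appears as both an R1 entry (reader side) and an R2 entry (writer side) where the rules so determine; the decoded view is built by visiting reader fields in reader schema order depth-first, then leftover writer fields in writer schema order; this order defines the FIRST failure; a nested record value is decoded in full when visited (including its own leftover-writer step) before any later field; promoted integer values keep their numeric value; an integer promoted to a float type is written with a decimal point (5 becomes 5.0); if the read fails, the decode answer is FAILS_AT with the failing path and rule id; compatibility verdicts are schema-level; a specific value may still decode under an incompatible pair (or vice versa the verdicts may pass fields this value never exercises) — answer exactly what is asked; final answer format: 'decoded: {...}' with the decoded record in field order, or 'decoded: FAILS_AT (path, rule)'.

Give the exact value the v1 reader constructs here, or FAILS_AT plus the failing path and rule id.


arrows below run writer -> reader for Session
decode walk for Session under reader schema v1:
  read fails at contact.factor under R1 (no fill)
  => FAILS_AT (contact.factor, R1)
checking off the Session differences that do not matter here:
  removed field weight from record Contact -> affects the rule determinations only; this particular Session value decodes identically
  field street in record Session: optional changed to required -> affects the rule determinations only; this particular Session value decodes identically
  added field country to record Contact: required string, tag 21, default "omega" (in v2 it sits last) -> affects the rule determinations only; this particular Session value decodes identically

decoded: FAILS_AT (contact.factor, R1)


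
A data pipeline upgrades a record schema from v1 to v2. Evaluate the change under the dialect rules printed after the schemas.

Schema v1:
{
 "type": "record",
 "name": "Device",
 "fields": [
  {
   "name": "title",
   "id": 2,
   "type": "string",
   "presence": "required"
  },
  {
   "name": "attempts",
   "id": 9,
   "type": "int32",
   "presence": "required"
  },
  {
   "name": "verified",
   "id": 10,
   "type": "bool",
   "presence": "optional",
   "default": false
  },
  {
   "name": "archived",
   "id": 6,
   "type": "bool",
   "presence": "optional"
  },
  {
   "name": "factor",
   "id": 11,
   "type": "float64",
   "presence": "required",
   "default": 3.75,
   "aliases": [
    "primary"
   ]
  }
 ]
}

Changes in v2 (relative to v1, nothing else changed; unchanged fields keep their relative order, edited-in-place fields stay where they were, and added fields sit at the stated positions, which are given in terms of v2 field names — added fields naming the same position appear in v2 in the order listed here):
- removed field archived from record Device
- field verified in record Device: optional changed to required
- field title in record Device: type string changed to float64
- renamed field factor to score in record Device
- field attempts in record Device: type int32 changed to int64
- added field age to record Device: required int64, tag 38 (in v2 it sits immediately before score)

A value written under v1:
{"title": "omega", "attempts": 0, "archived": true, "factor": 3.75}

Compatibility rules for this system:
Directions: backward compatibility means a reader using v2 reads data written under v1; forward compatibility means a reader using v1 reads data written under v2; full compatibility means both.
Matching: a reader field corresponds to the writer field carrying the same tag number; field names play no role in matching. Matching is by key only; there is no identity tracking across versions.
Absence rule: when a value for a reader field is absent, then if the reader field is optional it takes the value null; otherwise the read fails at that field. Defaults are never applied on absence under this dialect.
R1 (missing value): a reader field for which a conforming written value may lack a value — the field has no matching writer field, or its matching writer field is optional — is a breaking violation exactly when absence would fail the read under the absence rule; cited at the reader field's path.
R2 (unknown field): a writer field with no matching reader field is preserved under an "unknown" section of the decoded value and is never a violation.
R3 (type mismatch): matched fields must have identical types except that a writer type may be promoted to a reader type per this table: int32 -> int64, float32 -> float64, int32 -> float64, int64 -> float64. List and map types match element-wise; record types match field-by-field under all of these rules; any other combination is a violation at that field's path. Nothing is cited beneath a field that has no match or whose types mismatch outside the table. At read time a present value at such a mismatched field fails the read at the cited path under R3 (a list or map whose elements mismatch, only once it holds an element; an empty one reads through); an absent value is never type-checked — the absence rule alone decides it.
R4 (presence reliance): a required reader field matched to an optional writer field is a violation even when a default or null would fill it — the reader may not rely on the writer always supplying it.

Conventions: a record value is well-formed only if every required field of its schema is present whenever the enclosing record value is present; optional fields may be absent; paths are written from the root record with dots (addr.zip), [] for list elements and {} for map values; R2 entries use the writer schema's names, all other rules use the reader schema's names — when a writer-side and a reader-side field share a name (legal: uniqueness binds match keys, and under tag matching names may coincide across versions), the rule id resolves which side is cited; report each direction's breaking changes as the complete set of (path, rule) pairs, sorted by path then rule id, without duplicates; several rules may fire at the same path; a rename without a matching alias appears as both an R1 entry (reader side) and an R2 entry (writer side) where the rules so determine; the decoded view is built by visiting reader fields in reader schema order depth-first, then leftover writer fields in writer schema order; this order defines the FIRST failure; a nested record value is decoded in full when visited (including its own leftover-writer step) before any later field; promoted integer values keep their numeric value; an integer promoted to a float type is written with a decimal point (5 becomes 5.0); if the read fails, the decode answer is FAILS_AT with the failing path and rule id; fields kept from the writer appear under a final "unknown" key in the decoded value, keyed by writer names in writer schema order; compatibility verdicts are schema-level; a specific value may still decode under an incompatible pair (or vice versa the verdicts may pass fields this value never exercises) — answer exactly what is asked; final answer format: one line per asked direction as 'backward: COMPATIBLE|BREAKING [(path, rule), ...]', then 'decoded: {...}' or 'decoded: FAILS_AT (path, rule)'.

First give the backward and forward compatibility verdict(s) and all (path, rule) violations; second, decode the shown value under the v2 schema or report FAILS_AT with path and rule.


backward: BREAKING [(age, R1), (title, R3), (verified, R1), (verified, R4)]; forward: BREAKING [(attempts, R3), (title, R3)]; decoded: FAILS_AT (title, R3)

arrows below run writer -> reader for Device
backward for Device (reader v2, writer v1):
  writer required, string -> float64: reader title maps from writer title
  writer required, int32 -> int64: reader attempts maps from writer attempts
  writer optional, bool -> bool: reader verified maps from writer verified
  age: no writer match
  writer required, float64 -> float64: reader score maps from writer factor
  writer field archived has no reader counterpart
  breaking: (age, R1)
  breaking: (title, R3)
  breaking: (verified, R1)
  breaking: (verified, R4)
  => backward verdict for Device: BREAKING, 4 violation(s)
forward for Device (reader v1, writer v2):
  writer required, float64 -> string: reader title maps from writer title
  writer required, int64 -> int32: reader attempts maps from writer attempts
  writer required, bool -> bool: reader verified maps from writer verified
  archived: no writer match
  writer required, float64 -> float64: reader factor maps from writer score
  writer field age has no reader counterpart
  breaking: (attempts, R3)
  breaking: (title, R3)
  => forward verdict for Device: BREAKING, 2 violation(s)
migrating the Device value to v2:
  read fails at title under R3
  => FAILS_AT (title, R3)


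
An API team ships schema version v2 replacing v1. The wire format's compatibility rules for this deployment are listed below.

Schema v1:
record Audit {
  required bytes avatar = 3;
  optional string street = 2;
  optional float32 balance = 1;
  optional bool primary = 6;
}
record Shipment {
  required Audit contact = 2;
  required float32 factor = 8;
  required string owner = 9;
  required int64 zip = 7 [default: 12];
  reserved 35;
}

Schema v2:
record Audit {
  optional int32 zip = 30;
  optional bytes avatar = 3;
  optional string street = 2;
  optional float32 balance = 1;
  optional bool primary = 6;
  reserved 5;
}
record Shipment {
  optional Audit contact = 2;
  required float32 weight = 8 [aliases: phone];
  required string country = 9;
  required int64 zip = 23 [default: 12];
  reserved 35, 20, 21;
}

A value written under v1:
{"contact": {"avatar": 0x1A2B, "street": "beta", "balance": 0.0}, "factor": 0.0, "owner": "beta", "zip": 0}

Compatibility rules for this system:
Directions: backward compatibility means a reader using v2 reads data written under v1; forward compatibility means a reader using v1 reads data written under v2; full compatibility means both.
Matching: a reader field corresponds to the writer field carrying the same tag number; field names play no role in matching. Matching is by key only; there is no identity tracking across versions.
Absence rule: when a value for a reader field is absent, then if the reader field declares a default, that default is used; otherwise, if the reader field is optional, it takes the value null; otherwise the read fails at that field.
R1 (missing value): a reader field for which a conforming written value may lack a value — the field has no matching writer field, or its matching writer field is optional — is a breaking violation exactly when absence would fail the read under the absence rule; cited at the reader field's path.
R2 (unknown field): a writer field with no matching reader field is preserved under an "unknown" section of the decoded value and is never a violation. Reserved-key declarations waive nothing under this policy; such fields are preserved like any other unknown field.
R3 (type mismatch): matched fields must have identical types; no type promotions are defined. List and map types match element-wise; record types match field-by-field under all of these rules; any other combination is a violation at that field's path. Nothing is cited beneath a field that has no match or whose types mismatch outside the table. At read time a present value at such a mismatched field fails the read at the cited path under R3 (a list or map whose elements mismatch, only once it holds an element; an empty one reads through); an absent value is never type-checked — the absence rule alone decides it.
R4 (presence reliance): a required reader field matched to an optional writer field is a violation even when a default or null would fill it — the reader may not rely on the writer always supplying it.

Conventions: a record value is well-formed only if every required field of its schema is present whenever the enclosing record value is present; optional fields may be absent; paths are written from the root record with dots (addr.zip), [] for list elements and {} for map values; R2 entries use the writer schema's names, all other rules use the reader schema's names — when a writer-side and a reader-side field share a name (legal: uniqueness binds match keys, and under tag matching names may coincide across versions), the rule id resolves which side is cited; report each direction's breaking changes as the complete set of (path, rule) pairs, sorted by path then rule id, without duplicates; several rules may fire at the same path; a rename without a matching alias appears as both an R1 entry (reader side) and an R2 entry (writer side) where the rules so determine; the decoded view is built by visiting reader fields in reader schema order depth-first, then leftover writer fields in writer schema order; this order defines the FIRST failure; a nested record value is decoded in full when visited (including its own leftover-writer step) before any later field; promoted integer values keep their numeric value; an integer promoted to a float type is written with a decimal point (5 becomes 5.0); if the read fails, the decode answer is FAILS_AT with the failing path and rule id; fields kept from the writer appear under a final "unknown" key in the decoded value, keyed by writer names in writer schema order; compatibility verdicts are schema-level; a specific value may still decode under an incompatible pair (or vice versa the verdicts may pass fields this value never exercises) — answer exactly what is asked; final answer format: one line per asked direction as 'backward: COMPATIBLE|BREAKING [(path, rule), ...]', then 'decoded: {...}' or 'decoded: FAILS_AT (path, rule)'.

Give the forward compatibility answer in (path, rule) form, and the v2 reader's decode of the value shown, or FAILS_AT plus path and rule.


the writer's type comes first in each Shipment pair
forward on Shipment — v1 reading data written by v2:
  writer optional, Audit -> Audit: reader contact maps from writer contact
  writer required, float32 -> float32: reader factor maps from writer weight
  writer required, string -> string: reader owner maps from writer country
  zip: no writer match
  zip (writer side), unknown to reader
  writer optional, bytes -> bytes: reader contact.avatar maps from writer contact.avatar
  writer optional, string -> string: reader contact.street maps from writer contact.street
  writer optional, float32 -> float32: reader contact.balance maps from writer contact.balance
  writer optional, bool -> bool: reader contact.primary maps from writer contact.primary
  contact.zip (writer side), unknown to reader
  violation R1 at contact
  violation R4 at contact
  violation R1 at contact.avatar
  violation R4 at contact.avatar
  => forward: BREAKING (4)
decode (reader v2):
  contact.zip := null (not supplied -> null)
  contact.avatar := 0x1A2B
  contact.street := "beta"
  contact.balance := 0.0
  contact.primary := null (not supplied -> null)
  weight := 0.0 (from writer factor)
  country := "beta" (from writer owner)
  zip := 12 (no value, default fills)
  writer zip: kept under "unknown"
  => decoded: {"contact": {"zip": null, "avatar": 0x1A2B, "street": "beta", "balance": 0.0, "primary": null}, "weight": 0.0, "country": "beta", "zip": 12, "unknown": {"zip": 0}}

forward: BREAKING [(contact, R1), (contact, R4), (contact.avatar, R1), (contact.avatar, R4)]; decoded: {"contact": {"zip": null, "avatar": 0x1A2B, "street": "beta", "balance": 0.0, "primary": null}, "weight": 0.0, "country": "beta", "zip": 12, "unknown": {"zip": 0}}


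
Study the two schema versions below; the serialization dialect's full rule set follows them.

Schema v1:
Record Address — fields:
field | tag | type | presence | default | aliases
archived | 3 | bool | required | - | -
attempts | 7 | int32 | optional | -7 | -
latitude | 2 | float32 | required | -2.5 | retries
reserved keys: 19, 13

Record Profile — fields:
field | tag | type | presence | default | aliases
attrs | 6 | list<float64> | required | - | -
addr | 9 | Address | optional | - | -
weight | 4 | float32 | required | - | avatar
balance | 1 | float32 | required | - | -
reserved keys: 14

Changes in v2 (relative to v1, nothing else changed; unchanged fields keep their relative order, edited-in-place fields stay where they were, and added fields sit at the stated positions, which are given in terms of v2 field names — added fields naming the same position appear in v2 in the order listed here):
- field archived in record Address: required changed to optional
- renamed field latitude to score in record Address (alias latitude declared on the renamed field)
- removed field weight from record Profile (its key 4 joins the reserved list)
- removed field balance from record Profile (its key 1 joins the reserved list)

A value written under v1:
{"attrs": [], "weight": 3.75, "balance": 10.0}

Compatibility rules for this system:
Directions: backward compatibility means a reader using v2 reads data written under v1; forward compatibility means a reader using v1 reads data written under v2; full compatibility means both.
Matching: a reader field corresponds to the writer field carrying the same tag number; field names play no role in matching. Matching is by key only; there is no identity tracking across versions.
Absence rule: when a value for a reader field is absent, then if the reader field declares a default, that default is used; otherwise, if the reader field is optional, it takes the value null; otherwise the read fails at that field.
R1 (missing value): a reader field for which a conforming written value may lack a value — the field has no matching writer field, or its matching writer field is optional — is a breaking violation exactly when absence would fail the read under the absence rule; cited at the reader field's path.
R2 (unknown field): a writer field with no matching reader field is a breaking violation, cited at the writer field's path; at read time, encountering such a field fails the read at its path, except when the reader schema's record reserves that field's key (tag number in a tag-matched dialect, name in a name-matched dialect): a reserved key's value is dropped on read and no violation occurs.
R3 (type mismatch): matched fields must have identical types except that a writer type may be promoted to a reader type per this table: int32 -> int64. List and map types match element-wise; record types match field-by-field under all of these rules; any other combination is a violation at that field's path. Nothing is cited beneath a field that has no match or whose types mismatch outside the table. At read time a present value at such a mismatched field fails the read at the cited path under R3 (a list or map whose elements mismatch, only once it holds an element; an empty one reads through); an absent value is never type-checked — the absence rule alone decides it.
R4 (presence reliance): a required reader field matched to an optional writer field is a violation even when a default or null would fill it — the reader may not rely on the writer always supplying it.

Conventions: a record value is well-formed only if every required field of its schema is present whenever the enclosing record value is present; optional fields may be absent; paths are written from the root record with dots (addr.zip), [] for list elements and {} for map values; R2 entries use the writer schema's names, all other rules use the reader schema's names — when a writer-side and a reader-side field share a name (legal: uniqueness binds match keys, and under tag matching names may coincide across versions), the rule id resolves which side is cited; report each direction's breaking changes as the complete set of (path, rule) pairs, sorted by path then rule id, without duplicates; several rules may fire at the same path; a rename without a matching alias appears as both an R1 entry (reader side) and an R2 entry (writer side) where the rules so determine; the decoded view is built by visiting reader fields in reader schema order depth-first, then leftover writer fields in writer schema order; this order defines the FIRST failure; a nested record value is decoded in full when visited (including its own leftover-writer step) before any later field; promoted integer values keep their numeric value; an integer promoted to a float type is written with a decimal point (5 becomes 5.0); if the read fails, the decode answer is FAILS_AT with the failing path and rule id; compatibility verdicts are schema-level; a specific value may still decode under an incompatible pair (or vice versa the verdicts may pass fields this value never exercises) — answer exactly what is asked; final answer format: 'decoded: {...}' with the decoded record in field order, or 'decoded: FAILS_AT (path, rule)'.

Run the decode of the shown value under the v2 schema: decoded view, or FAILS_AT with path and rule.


the writer's type comes first in each Profile pair
decode walk for Profile under reader schema v2:
  attrs := []
  addr := null (absent, optional -> null)
  writer weight: reserved -> dropped
  writer balance: reserved -> dropped
  => decoded: {"attrs": [], "addr": null}
remaining Profile differences; none change what is asked:
  field archived in record Address: required changed to optional -> a verdict-level change on Profile — the shown value reads the same
  renamed field latitude to score in record Address (alias latitude declared on the renamed field) -> inert under this dialect — no rule fires on Profile and the result does not move

decoded: {"attrs": [], "addr": null}


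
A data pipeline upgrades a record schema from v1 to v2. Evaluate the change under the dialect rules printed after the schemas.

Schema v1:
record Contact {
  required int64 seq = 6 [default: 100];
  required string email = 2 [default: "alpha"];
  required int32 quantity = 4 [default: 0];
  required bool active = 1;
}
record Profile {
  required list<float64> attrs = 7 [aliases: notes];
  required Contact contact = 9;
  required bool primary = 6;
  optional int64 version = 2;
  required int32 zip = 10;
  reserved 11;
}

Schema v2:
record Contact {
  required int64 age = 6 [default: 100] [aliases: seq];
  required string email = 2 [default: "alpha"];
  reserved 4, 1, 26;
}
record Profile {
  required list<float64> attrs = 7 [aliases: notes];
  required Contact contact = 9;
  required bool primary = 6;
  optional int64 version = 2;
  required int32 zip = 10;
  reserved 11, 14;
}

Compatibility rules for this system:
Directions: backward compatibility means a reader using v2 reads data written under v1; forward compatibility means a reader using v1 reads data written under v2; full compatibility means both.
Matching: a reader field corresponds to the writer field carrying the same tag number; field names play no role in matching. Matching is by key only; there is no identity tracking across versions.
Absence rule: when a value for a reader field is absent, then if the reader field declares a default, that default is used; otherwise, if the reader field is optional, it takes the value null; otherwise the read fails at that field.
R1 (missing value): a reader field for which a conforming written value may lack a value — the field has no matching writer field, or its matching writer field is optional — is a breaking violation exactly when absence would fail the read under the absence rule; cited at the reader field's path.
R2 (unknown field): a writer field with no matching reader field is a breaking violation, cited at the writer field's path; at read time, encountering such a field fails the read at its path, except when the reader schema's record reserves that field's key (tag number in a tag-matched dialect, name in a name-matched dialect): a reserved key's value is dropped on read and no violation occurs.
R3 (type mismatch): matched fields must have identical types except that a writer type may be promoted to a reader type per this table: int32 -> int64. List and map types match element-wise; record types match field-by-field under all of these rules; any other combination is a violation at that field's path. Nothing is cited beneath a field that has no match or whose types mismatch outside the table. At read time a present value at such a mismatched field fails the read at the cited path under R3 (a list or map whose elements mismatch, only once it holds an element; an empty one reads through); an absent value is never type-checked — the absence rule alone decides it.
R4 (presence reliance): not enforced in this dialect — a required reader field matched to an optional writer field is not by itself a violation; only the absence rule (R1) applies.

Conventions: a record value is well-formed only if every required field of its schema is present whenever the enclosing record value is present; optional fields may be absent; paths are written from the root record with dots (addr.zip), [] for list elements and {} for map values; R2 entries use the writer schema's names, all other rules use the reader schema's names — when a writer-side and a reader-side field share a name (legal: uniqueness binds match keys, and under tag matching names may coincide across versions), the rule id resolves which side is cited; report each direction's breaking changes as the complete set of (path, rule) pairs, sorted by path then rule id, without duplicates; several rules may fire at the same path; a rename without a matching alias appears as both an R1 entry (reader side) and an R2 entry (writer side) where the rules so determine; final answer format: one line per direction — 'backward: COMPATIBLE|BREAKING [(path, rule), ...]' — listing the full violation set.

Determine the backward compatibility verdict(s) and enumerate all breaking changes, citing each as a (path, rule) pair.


each type pair in Profile: writer, then reader
backward for Profile (reader v2, writer v1):
  attrs: list<float64> -> list<float64>, writer required; from attrs
  contact: Contact -> Contact, writer required; from contact
  primary: bool -> bool, writer required; from primary
  version: int64 -> int64, writer optional; from version
  zip: int32 -> int32, writer required; from zip
  contact.age: int64 -> int64, writer required; from contact.seq
  contact.email: string -> string, writer required; from contact.email
  writer contact.quantity: unknown to reader
  writer contact.active: unknown to reader
  => no violations; backward on Profile: COMPATIBLE
diffs on Profile not affecting the asked answer:
  removed field quantity from record Contact (its key 4 joins the reserved list) -> inert for the asked Profile verdict: nothing fires
  removed field active from record Contact (its key 1 joins the reserved list) -> affects forward compatibility only, which is not asked
  renamed field seq to age in record Contact (alias seq declared on the renamed field) -> inert for the asked Profile verdict: nothing fires

backward: COMPATIBLE []
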